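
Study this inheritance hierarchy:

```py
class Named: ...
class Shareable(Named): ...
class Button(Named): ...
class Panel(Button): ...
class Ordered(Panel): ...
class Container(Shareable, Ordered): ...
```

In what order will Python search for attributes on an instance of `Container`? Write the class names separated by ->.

L[Container] = Container + merge(L[Shareable], L[Ordered], [Shareable Ordered])
  take Shareable:  [Shareable Named object] + [Ordered Panel Button Named object] + [Shareable Ordered]
  take Ordered:  [Named object] + [Ordered Panel Button Named object] + [Ordered]
  take Panel:  [Named object] + [Panel Button Named object]
  take Button:  [Named object] + [Button Named object]
  take Named:  [Named object] + [Named object]
  take object:  [object] + [object]

Container -> Shareable -> Ordered -> Panel -> Button -> Named -> object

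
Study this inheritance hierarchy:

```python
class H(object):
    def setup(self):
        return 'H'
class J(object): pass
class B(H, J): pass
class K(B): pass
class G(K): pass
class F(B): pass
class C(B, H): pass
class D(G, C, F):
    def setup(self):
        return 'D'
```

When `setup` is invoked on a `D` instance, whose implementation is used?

L[D] = D + merge(L[G], L[C], L[F], [G C F])
  take G:  [G K B H J object] + [C B H J object] + [F B H J object] + [G C F]
  take K:  [K B H J object] + [C B H J object] + [F B H J object] + [C F]
  take C:  [B H J object] + [C B H J object] + [F B H J object] + [C F]
  take F:  [B H J object] + [B H J object] + [F B H J object] + [F]
  take B:  [B H J object] + [B H J object] + [B H J object]
  take H:  [H J object] + [H J object] + [H J object]
  take J:  [J object] + [J object] + [J object]
  take object:  [object] + [object] + [object]
MRO: D G K C F B H J object
setup is defined in: D, H. First along the MRO is D.

D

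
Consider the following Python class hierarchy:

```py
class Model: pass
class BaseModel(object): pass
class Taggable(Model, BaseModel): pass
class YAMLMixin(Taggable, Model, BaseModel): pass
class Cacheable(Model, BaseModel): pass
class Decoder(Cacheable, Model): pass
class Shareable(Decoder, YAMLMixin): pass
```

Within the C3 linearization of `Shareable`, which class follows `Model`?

BaseModel

L[Shareable] = Shareable + merge(L[Decoder], L[YAMLMixin], [Decoder YAMLMixin])
  take Decoder:  [Decoder Cacheable Model BaseModel object] + [YAMLMixin Taggable Model BaseModel object] + [Decoder YAMLMixin]
  take Cacheable:  [Cacheable Model BaseModel object] + [YAMLMixin Taggable Model BaseModel object] + [YAMLMixin]
  take YAMLMixin:  [Model BaseModel object] + [YAMLMixin Taggable Model BaseModel object] + [YAMLMixin]
  take Taggable:  [Model BaseModel object] + [Taggable Model BaseModel object]
  take Model:  [Model BaseModel object] + [Model BaseModel object]
  take BaseModel:  [BaseModel object] + [BaseModel object]
  take object:  [object] + [object]
MRO: Shareable Decoder Cacheable YAMLMixin Taggable Model BaseModel object
Model is at position 5; next is BaseModel.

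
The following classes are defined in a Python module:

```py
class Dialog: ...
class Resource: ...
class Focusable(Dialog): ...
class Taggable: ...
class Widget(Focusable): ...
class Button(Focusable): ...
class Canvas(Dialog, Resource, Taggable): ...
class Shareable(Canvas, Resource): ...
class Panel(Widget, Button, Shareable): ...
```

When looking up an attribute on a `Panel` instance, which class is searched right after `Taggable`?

object

L[Panel] = Panel + merge(L[Widget], L[Button], L[Shareable], [Widget Button Shareable])
  take Widget:  [Widget Focusable Dialog object] + [Button Focusable Dialog object] + [Shareable Canvas Dialog Resource Taggable object] + [Widget Button Shareable]
  take Button:  [Focusable Dialog object] + [Button Focusable Dialog object] + [Shareable Canvas Dialog Resource Taggable object] + [Button Shareable]
  take Focusable:  [Focusable Dialog object] + [Focusable Dialog object] + [Shareable Canvas Dialog Resource Taggable object] + [Shareable]
  take Shareable:  [Dialog object] + [Dialog object] + [Shareable Canvas Dialog Resource Taggable object] + [Shareable]
  take Canvas:  [Dialog object] + [Dialog object] + [Canvas Dialog Resource Taggable object]
  take Dialog:  [Dialog object] + [Dialog object] + [Dialog Resource Taggable object]
  take Resource:  [object] + [object] + [Resource Taggable object]
  take Taggable:  [object] + [object] + [Taggable object]
  take object:  [object] + [object] + [object]
MRO: Panel Widget Button Focusable Shareable Canvas Dialog Resource Taggable object
Taggable is at position 8; next is object.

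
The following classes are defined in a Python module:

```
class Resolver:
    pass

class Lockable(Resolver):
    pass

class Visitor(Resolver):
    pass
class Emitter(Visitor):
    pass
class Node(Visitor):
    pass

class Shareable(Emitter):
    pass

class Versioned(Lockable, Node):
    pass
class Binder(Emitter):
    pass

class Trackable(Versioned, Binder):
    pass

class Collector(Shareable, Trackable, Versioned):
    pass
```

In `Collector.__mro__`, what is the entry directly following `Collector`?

L[Collector] = Collector + merge(L[Shareable], L[Trackable], L[Versioned], [Shareable Trackable Versioned])
  take Shareable:  [Shareable Emitter Visitor Resolver object] + [Trackable Versioned Lockable Node Binder Emitter Visitor Resolver object] + [Versioned Lockable Node Visitor Resolver object] + [Shareable Trackable Versioned]
  take Trackable:  [Emitter Visitor Resolver object] + [Trackable Versioned Lockable Node Binder Emitter Visitor Resolver object] + [Versioned Lockable Node Visitor Resolver object] + [Trackable Versioned]
  take Versioned:  [Emitter Visitor Resolver object] + [Versioned Lockable Node Binder Emitter Visitor Resolver object] + [Versioned Lockable Node Visitor Resolver object] + [Versioned]
  take Lockable:  [Emitter Visitor Resolver object] + [Lockable Node Binder Emitter Visitor Resolver object] + [Lockable Node Visitor Resolver object]
  take Node:  [Emitter Visitor Resolver object] + [Node Binder Emitter Visitor Resolver object] + [Node Visitor Resolver object]
  take Binder:  [Emitter Visitor Resolver object] + [Binder Emitter Visitor Resolver object] + [Visitor Resolver object]
  take Emitter:  [Emitter Visitor Resolver object] + [Emitter Visitor Resolver object] + [Visitor Resolver object]
  take Visitor:  [Visitor Resolver object] + [Visitor Resolver object] + [Visitor Resolver object]
  take Resolver:  [Resolver object] + [Resolver object] + [Resolver object]
  take object:  [object] + [object] + [object]
MRO: Collector Shareable Trackable Versioned Lockable Node Binder Emitter Visitor Resolver object
Collector is at position 0; next is Shareable.

Shareable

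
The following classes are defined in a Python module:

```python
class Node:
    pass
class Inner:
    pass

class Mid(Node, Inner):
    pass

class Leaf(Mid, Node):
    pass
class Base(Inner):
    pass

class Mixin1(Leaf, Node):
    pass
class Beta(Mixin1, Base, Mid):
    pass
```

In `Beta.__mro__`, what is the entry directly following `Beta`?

L[Beta] = Beta + merge(L[Mixin1], L[Base], L[Mid], [Mixin1 Base Mid])
  take Mixin1:  [Mixin1 Leaf Mid Node Inner object] + [Base Inner object] + [Mid Node Inner object] + [Mixin1 Base Mid]
  take Leaf:  [Leaf Mid Node Inner object] + [Base Inner object] + [Mid Node Inner object] + [Base Mid]
  take Base:  [Mid Node Inner object] + [Base Inner object] + [Mid Node Inner object] + [Base Mid]
  take Mid:  [Mid Node Inner object] + [Inner object] + [Mid Node Inner object] + [Mid]
  take Node:  [Node Inner object] + [Inner object] + [Node Inner object]
  take Inner:  [Inner object] + [Inner object] + [Inner object]
  take object:  [object] + [object] + [object]
MRO: Beta Mixin1 Leaf Base Mid Node Inner object
Beta is at position 0; next is Mixin1.

Mixin1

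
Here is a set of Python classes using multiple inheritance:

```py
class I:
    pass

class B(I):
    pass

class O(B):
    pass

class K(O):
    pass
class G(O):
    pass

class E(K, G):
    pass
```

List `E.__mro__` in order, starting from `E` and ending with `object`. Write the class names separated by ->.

L[E] = E + merge(L[K], L[G], [K G])
  take K:  [K O B I object] + [G O B I object] + [K G]
  take G:  [O B I object] + [G O B I object] + [G]
  take O:  [O B I object] + [O B I object]
  take B:  [B I object] + [B I object]
  take I:  [I object] + [I object]
  take object:  [object] + [object]

E -> K -> G -> O -> B -> I -> object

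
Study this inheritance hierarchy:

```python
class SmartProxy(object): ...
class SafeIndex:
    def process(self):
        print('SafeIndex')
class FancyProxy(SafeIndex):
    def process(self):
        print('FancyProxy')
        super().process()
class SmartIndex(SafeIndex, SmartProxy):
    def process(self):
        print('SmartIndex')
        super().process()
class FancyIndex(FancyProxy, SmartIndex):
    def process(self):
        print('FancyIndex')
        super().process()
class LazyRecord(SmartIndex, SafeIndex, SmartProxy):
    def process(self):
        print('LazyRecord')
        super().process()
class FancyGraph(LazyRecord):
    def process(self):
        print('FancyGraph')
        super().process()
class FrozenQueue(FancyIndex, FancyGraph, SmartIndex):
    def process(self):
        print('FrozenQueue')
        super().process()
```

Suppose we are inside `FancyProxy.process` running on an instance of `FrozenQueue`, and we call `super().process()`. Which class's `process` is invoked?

L[FrozenQueue] = FrozenQueue + merge(L[FancyIndex], L[FancyGraph], L[SmartIndex], [FancyIndex FancyGraph SmartIndex])
  take FancyIndex:  [FancyIndex FancyProxy SmartIndex SafeIndex SmartProxy object] + [FancyGraph LazyRecord SmartIndex SafeIndex SmartProxy object] + [SmartIndex SafeIndex SmartProxy object] + [FancyIndex FancyGraph SmartIndex]
  take FancyProxy:  [FancyProxy SmartIndex SafeIndex SmartProxy object] + [FancyGraph LazyRecord SmartIndex SafeIndex SmartProxy object] + [SmartIndex SafeIndex SmartProxy object] + [FancyGraph SmartIndex]
  take FancyGraph:  [SmartIndex SafeIndex SmartProxy object] + [FancyGraph LazyRecord SmartIndex SafeIndex SmartProxy object] + [SmartIndex SafeIndex SmartProxy object] + [FancyGraph SmartIndex]
  take LazyRecord:  [SmartIndex SafeIndex SmartProxy object] + [LazyRecord SmartIndex SafeIndex SmartProxy object] + [SmartIndex SafeIndex SmartProxy object] + [SmartIndex]
  take SmartIndex:  [SmartIndex SafeIndex SmartProxy object] + [SmartIndex SafeIndex SmartProxy object] + [SmartIndex SafeIndex SmartProxy object] + [SmartIndex]
  take SafeIndex:  [SafeIndex SmartProxy object] + [SafeIndex SmartProxy object] + [SafeIndex SmartProxy object]
  take SmartProxy:  [SmartProxy object] + [SmartProxy object] + [SmartProxy object]
  take object:  [object] + [object] + [object]
MRO: FrozenQueue FancyIndex FancyProxy FancyGraph LazyRecord SmartIndex SafeIndex SmartProxy object
super() in FancyProxy.process on a FrozenQueue instance goes to the class after FancyProxy in FrozenQueue's MRO: FancyGraph.

FancyGraph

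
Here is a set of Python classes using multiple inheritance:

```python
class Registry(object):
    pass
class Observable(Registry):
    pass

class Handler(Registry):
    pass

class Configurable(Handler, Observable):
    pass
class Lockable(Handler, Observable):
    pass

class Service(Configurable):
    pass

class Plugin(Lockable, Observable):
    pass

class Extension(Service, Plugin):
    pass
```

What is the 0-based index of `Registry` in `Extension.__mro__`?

L[Extension] = Extension + merge(L[Service], L[Plugin], [Service Plugin])
  take Service:  [Service Configurable Handler Observable Registry object] + [Plugin Lockable Handler Observable Registry object] + [Service Plugin]
  take Configurable:  [Configurable Handler Observable Registry object] + [Plugin Lockable Handler Observable Registry object] + [Plugin]
  take Plugin:  [Handler Observable Registry object] + [Plugin Lockable Handler Observable Registry object] + [Plugin]
  take Lockable:  [Handler Observable Registry object] + [Lockable Handler Observable Registry object]
  take Handler:  [Handler Observable Registry object] + [Handler Observable Registry object]
  take Observable:  [Observable Registry object] + [Observable Registry object]
  take Registry:  [Registry object] + [Registry object]
  take object:  [object] + [object]
MRO: Extension Service Configurable Plugin Lockable Handler Observable Registry object
Registry sits at index 7.

7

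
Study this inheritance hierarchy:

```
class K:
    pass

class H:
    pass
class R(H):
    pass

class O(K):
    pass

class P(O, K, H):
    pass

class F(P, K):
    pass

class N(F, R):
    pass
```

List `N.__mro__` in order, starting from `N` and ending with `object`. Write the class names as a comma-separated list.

N, F, P, O, K, R, H, object

L[N] = N + merge(L[F], L[R], [F R])
  take F:  [F P O K H object] + [R H object] + [F R]
  take P:  [P O K H object] + [R H object] + [R]
  take O:  [O K H object] + [R H object] + [R]
  take K:  [K H object] + [R H object] + [R]
  take R:  [H object] + [R H object] + [R]
  take H:  [H object] + [H object]
  take object:  [object] + [object]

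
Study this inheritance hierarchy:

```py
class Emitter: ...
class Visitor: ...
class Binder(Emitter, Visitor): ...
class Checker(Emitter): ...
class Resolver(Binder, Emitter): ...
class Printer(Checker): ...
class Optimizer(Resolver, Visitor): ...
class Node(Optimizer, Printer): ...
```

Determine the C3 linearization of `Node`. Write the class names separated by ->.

Node -> Optimizer -> Resolver -> Binder -> Printer -> Checker -> Emitter -> Visitor -> object

L[Node] = Node + merge(L[Optimizer], L[Printer], [Optimizer Printer])
  take Optimizer:  [Optimizer Resolver Binder Emitter Visitor object] + [Printer Checker Emitter object] + [Optimizer Printer]
  take Resolver:  [Resolver Binder Emitter Visitor object] + [Printer Checker Emitter object] + [Printer]
  take Binder:  [Binder Emitter Visitor object] + [Printer Checker Emitter object] + [Printer]
  take Printer:  [Emitter Visitor object] + [Printer Checker Emitter object] + [Printer]
  take Checker:  [Emitter Visitor object] + [Checker Emitter object]
  take Emitter:  [Emitter Visitor object] + [Emitter object]
  take Visitor:  [Visitor object] + [object]
  take object:  [object] + [object]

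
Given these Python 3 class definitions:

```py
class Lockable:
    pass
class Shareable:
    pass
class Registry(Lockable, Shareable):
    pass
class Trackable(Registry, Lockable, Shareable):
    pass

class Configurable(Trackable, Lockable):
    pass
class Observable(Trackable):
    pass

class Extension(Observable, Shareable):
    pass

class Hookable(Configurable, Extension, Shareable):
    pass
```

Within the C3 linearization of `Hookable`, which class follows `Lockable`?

Shareable

L[Hookable] = Hookable + merge(L[Configurable], L[Extension], L[Shareable], [Configurable Extension Shareable])
  take Configurable:  [Configurable Trackable Registry Lockable Shareable object] + [Extension Observable Trackable Registry Lockable Shareable object] + [Shareable object] + [Configurable Extension Shareable]
  take Extension:  [Trackable Registry Lockable Shareable object] + [Extension Observable Trackable Registry Lockable Shareable object] + [Shareable object] + [Extension Shareable]
  take Observable:  [Trackable Registry Lockable Shareable object] + [Observable Trackable Registry Lockable Shareable object] + [Shareable object] + [Shareable]
  take Trackable:  [Trackable Registry Lockable Shareable object] + [Trackable Registry Lockable Shareable object] + [Shareable object] + [Shareable]
  take Registry:  [Registry Lockable Shareable object] + [Registry Lockable Shareable object] + [Shareable object] + [Shareable]
  take Lockable:  [Lockable Shareable object] + [Lockable Shareable object] + [Shareable object] + [Shareable]
  take Shareable:  [Shareable object] + [Shareable object] + [Shareable object] + [Shareable]
  take object:  [object] + [object] + [object]
MRO: Hookable Configurable Extension Observable Trackable Registry Lockable Shareable object
Lockable is at position 6; next is Shareable.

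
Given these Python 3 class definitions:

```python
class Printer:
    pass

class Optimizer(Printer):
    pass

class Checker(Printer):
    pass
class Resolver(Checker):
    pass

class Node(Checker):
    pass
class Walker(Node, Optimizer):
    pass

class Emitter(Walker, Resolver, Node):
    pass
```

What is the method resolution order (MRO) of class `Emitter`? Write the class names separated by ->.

L[Emitter] = Emitter + merge(L[Walker], L[Resolver], L[Node], [Walker Resolver Node])
  take Walker:  [Walker Node Checker Optimizer Printer object] + [Resolver Checker Printer object] + [Node Checker Printer object] + [Walker Resolver Node]
  take Resolver:  [Node Checker Optimizer Printer object] + [Resolver Checker Printer object] + [Node Checker Printer object] + [Resolver Node]
  take Node:  [Node Checker Optimizer Printer object] + [Checker Printer object] + [Node Checker Printer object] + [Node]
  take Checker:  [Checker Optimizer Printer object] + [Checker Printer object] + [Checker Printer object]
  take Optimizer:  [Optimizer Printer object] + [Printer object] + [Printer object]
  take Printer:  [Printer object] + [Printer object] + [Printer object]
  take object:  [object] + [object] + [object]

Emitter -> Walker -> Resolver -> Node -> Checker -> Optimizer -> Printer -> object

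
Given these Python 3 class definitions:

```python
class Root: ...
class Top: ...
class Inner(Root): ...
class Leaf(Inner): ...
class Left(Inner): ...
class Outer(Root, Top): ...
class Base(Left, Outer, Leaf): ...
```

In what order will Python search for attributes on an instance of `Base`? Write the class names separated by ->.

L[Base] = Base + merge(L[Left], L[Outer], L[Leaf], [Left Outer Leaf])
  take Left:  [Left Inner Root object] + [Outer Root Top object] + [Leaf Inner Root object] + [Left Outer Leaf]
  take Outer:  [Inner Root object] + [Outer Root Top object] + [Leaf Inner Root object] + [Outer Leaf]
  take Leaf:  [Inner Root object] + [Root Top object] + [Leaf Inner Root object] + [Leaf]
  take Inner:  [Inner Root object] + [Root Top object] + [Inner Root object]
  take Root:  [Root object] + [Root Top object] + [Root object]
  take Top:  [object] + [Top object] + [object]
  take object:  [object] + [object] + [object]

Base -> Left -> Outer -> Leaf -> Inner -> Root -> Top -> object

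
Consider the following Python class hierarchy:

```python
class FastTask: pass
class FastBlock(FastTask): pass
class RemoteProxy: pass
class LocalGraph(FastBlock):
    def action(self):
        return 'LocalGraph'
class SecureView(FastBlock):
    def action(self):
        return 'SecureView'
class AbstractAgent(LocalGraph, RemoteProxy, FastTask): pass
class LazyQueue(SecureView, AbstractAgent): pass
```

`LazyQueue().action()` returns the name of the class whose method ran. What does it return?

SecureView

L[LazyQueue] = LazyQueue + merge(L[SecureView], L[AbstractAgent], [SecureView AbstractAgent])
  take SecureView:  [SecureView FastBlock FastTask object] + [AbstractAgent LocalGraph FastBlock RemoteProxy FastTask object] + [SecureView AbstractAgent]
  take AbstractAgent:  [FastBlock FastTask object] + [AbstractAgent LocalGraph FastBlock RemoteProxy FastTask object] + [AbstractAgent]
  take LocalGraph:  [FastBlock FastTask object] + [LocalGraph FastBlock RemoteProxy FastTask object]
  take FastBlock:  [FastBlock FastTask object] + [FastBlock RemoteProxy FastTask object]
  take RemoteProxy:  [FastTask object] + [RemoteProxy FastTask object]
  take FastTask:  [FastTask object] + [FastTask object]
  take object:  [object] + [object]
MRO: LazyQueue SecureView AbstractAgent LocalGraph FastBlock RemoteProxy FastTask object
action is defined in: LocalGraph, SecureView. First along the MRO is SecureView.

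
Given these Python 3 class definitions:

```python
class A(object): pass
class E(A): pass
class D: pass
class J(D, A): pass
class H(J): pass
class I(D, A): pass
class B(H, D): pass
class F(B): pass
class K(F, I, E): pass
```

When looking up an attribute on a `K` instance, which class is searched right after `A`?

object

L[K] = K + merge(L[F], L[I], L[E], [F I E])
  take F:  [F B H J D A object] + [I D A object] + [E A object] + [F I E]
  take B:  [B H J D A object] + [I D A object] + [E A object] + [I E]
  take H:  [H J D A object] + [I D A object] + [E A object] + [I E]
  take J:  [J D A object] + [I D A object] + [E A object] + [I E]
  take I:  [D A object] + [I D A object] + [E A object] + [I E]
  take D:  [D A object] + [D A object] + [E A object] + [E]
  take E:  [A object] + [A object] + [E A object] + [E]
  take A:  [A object] + [A object] + [A object]
  take object:  [object] + [object] + [object]
MRO: K F B H J I D E A object
A is at position 8; next is object.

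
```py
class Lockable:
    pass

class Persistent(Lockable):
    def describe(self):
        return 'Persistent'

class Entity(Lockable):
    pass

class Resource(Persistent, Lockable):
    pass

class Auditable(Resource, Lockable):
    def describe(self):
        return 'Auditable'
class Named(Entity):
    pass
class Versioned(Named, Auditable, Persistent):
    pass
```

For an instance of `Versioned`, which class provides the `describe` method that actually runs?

L[Versioned] = Versioned + merge(L[Named], L[Auditable], L[Persistent], [Named Auditable Persistent])
  take Named:  [Named Entity Lockable object] + [Auditable Resource Persistent Lockable object] + [Persistent Lockable object] + [Named Auditable Persistent]
  take Entity:  [Entity Lockable object] + [Auditable Resource Persistent Lockable object] + [Persistent Lockable object] + [Auditable Persistent]
  take Auditable:  [Lockable object] + [Auditable Resource Persistent Lockable object] + [Persistent Lockable object] + [Auditable Persistent]
  take Resource:  [Lockable object] + [Resource Persistent Lockable object] + [Persistent Lockable object] + [Persistent]
  take Persistent:  [Lockable object] + [Persistent Lockable object] + [Persistent Lockable object] + [Persistent]
  take Lockable:  [Lockable object] + [Lockable object] + [Lockable object]
  take object:  [object] + [object] + [object]
MRO: Versioned Named Entity Auditable Resource Persistent Lockable object
describe is defined in: Auditable, Persistent. First along the MRO is Auditable.

Auditable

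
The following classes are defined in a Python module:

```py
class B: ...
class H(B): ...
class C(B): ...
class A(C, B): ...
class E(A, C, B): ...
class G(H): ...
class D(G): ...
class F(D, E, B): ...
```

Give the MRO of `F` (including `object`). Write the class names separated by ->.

L[F] = F + merge(L[D], L[E], L[B], [D E B])
  take D:  [D G H B object] + [E A C B object] + [B object] + [D E B]
  take G:  [G H B object] + [E A C B object] + [B object] + [E B]
  take H:  [H B object] + [E A C B object] + [B object] + [E B]
  take E:  [B object] + [E A C B object] + [B object] + [E B]
  take A:  [B object] + [A C B object] + [B object] + [B]
  take C:  [B object] + [C B object] + [B object] + [B]
  take B:  [B object] + [B object] + [B object] + [B]
  take object:  [object] + [object] + [object]

F -> D -> G -> H -> E -> A -> C -> B -> object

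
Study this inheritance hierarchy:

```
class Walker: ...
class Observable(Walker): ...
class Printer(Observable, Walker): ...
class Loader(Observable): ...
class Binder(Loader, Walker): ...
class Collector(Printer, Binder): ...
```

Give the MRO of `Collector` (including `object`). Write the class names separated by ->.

Collector -> Printer -> Binder -> Loader -> Observable -> Walker -> object

L[Collector] = Collector + merge(L[Printer], L[Binder], [Printer Binder])
  take Printer:  [Printer Observable Walker object] + [Binder Loader Observable Walker object] + [Printer Binder]
  take Binder:  [Observable Walker object] + [Binder Loader Observable Walker object] + [Binder]
  take Loader:  [Observable Walker object] + [Loader Observable Walker object]
  take Observable:  [Observable Walker object] + [Observable Walker object]
  take Walker:  [Walker object] + [Walker object]
  take object:  [object] + [object]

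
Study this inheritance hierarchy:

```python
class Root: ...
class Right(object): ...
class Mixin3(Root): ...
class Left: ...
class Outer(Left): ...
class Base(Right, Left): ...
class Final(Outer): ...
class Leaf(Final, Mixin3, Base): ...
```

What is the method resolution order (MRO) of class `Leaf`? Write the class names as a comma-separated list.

Leaf, Final, Outer, Mixin3, Root, Base, Right, Left, object

L[Leaf] = Leaf + merge(L[Final], L[Mixin3], L[Base], [Final Mixin3 Base])
  take Final:  [Final Outer Left object] + [Mixin3 Root object] + [Base Right Left object] + [Final Mixin3 Base]
  take Outer:  [Outer Left object] + [Mixin3 Root object] + [Base Right Left object] + [Mixin3 Base]
  take Mixin3:  [Left object] + [Mixin3 Root object] + [Base Right Left object] + [Mixin3 Base]
  take Root:  [Left object] + [Root object] + [Base Right Left object] + [Base]
  take Base:  [Left object] + [object] + [Base Right Left object] + [Base]
  take Right:  [Left object] + [object] + [Right Left object]
  take Left:  [Left object] + [object] + [Left object]
  take object:  [object] + [object] + [object]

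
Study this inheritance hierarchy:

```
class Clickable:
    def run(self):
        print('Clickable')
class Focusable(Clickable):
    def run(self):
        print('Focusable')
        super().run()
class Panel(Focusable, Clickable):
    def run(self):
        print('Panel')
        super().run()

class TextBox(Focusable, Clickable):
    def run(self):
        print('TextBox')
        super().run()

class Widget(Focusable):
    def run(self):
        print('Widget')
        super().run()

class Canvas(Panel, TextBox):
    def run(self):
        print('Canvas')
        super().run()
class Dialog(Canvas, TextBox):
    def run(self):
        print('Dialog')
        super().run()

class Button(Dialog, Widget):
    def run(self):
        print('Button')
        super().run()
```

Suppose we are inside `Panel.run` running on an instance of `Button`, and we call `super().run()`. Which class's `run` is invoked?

TextBox

L[Button] = Button + merge(L[Dialog], L[Widget], [Dialog Widget])
  take Dialog:  [Dialog Canvas Panel TextBox Focusable Clickable object] + [Widget Focusable Clickable object] + [Dialog Widget]
  take Canvas:  [Canvas Panel TextBox Focusable Clickable object] + [Widget Focusable Clickable object] + [Widget]
  take Panel:  [Panel TextBox Focusable Clickable object] + [Widget Focusable Clickable object] + [Widget]
  take TextBox:  [TextBox Focusable Clickable object] + [Widget Focusable Clickable object] + [Widget]
  take Widget:  [Focusable Clickable object] + [Widget Focusable Clickable object] + [Widget]
  take Focusable:  [Focusable Clickable object] + [Focusable Clickable object]
  take Clickable:  [Clickable object] + [Clickable object]
  take object:  [object] + [object]
MRO: Button Dialog Canvas Panel TextBox Widget Focusable Clickable object
super() in Panel.run on a Button instance goes to the class after Panel in Button's MRO: TextBox.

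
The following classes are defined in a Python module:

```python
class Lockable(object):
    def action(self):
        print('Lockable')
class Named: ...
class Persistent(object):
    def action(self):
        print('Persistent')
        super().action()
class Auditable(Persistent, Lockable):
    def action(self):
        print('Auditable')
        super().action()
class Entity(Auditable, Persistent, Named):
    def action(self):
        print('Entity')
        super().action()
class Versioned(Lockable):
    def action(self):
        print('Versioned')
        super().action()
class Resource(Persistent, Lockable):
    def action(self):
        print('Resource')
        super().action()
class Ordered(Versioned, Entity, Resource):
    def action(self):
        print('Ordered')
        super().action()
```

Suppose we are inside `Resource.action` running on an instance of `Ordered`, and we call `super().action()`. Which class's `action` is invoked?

Persistent

L[Ordered] = Ordered + merge(L[Versioned], L[Entity], L[Resource], [Versioned Entity Resource])
  take Versioned:  [Versioned Lockable object] + [Entity Auditable Persistent Lockable Named object] + [Resource Persistent Lockable object] + [Versioned Entity Resource]
  take Entity:  [Lockable object] + [Entity Auditable Persistent Lockable Named object] + [Resource Persistent Lockable object] + [Entity Resource]
  take Auditable:  [Lockable object] + [Auditable Persistent Lockable Named object] + [Resource Persistent Lockable object] + [Resource]
  take Resource:  [Lockable object] + [Persistent Lockable Named object] + [Resource Persistent Lockable object] + [Resource]
  take Persistent:  [Lockable object] + [Persistent Lockable Named object] + [Persistent Lockable object]
  take Lockable:  [Lockable object] + [Lockable Named object] + [Lockable object]
  take Named:  [object] + [Named object] + [object]
  take object:  [object] + [object] + [object]
MRO: Ordered Versioned Entity Auditable Resource Persistent Lockable Named object
super() in Resource.action on a Ordered instance goes to the class after Resource in Ordered's MRO: Persistent.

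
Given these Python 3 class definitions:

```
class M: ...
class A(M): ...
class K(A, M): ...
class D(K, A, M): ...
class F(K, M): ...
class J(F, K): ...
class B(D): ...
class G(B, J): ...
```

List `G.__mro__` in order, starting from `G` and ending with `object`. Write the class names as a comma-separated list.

G, B, D, J, F, K, A, M, object

L[G] = G + merge(L[B], L[J], [B J])
  take B:  [B D K A M object] + [J F K A M object] + [B J]
  take D:  [D K A M object] + [J F K A M object] + [J]
  take J:  [K A M object] + [J F K A M object] + [J]
  take F:  [K A M object] + [F K A M object]
  take K:  [K A M object] + [K A M object]
  take A:  [A M object] + [A M object]
  take M:  [M object] + [M object]
  take object:  [object] + [object]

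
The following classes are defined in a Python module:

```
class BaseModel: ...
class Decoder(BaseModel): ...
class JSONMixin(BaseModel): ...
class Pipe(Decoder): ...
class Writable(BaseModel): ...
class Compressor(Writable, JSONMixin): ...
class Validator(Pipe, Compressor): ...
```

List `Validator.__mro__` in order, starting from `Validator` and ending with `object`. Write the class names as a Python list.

L[Validator] = Validator + merge(L[Pipe], L[Compressor], [Pipe Compressor])
  take Pipe:  [Pipe Decoder BaseModel object] + [Compressor Writable JSONMixin BaseModel object] + [Pipe Compressor]
  take Decoder:  [Decoder BaseModel object] + [Compressor Writable JSONMixin BaseModel object] + [Compressor]
  take Compressor:  [BaseModel object] + [Compressor Writable JSONMixin BaseModel object] + [Compressor]
  take Writable:  [BaseModel object] + [Writable JSONMixin BaseModel object]
  take JSONMixin:  [BaseModel object] + [JSONMixin BaseModel object]
  take BaseModel:  [BaseModel object] + [BaseModel object]
  take object:  [object] + [object]

[Validator, Pipe, Decoder, Compressor, Writable, JSONMixin, BaseModel, object]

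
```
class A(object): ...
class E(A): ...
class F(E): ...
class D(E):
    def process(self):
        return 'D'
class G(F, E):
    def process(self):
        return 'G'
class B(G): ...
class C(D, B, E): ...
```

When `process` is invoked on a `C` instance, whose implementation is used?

D

L[C] = C + merge(L[D], L[B], L[E], [D B E])
  take D:  [D E A object] + [B G F E A object] + [E A object] + [D B E]
  take B:  [E A object] + [B G F E A object] + [E A object] + [B E]
  take G:  [E A object] + [G F E A object] + [E A object] + [E]
  take F:  [E A object] + [F E A object] + [E A object] + [E]
  take E:  [E A object] + [E A object] + [E A object] + [E]
  take A:  [A object] + [A object] + [A object]
  take object:  [object] + [object] + [object]
MRO: C D B G F E A object
process is defined in: D, G. First along the MRO is D.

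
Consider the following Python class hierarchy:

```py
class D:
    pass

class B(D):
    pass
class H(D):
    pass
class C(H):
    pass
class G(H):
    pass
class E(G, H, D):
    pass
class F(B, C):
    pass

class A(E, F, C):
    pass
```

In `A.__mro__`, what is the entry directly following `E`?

G

L[A] = A + merge(L[E], L[F], L[C], [E F C])
  take E:  [E G H D object] + [F B C H D object] + [C H D object] + [E F C]
  take G:  [G H D object] + [F B C H D object] + [C H D object] + [F C]
  take F:  [H D object] + [F B C H D object] + [C H D object] + [F C]
  take B:  [H D object] + [B C H D object] + [C H D object] + [C]
  take C:  [H D object] + [C H D object] + [C H D object] + [C]
  take H:  [H D object] + [H D object] + [H D object]
  take D:  [D object] + [D object] + [D object]
  take object:  [object] + [object] + [object]
MRO: A E G F B C H D object
E is at position 1; next is G.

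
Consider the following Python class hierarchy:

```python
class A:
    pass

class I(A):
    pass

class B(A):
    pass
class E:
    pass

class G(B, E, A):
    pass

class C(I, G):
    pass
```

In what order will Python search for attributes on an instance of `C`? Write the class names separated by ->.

C -> I -> G -> B -> E -> A -> object

L[C] = C + merge(L[I], L[G], [I G])
  take I:  [I A object] + [G B E A object] + [I G]
  take G:  [A object] + [G B E A object] + [G]
  take B:  [A object] + [B E A object]
  take E:  [A object] + [E A object]
  take A:  [A object] + [A object]
  take object:  [object] + [object]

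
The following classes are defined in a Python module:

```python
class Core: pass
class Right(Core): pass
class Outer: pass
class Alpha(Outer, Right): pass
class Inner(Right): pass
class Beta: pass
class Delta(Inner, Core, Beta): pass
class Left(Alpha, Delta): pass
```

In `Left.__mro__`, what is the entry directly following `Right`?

L[Left] = Left + merge(L[Alpha], L[Delta], [Alpha Delta])
  take Alpha:  [Alpha Outer Right Core object] + [Delta Inner Right Core Beta object] + [Alpha Delta]
  take Outer:  [Outer Right Core object] + [Delta Inner Right Core Beta object] + [Delta]
  take Delta:  [Right Core object] + [Delta Inner Right Core Beta object] + [Delta]
  take Inner:  [Right Core object] + [Inner Right Core Beta object]
  take Right:  [Right Core object] + [Right Core Beta object]
  take Core:  [Core object] + [Core Beta object]
  take Beta:  [object] + [Beta object]
  take object:  [object] + [object]
MRO: Left Alpha Outer Delta Inner Right Core Beta object
Right is at position 5; next is Core.

Core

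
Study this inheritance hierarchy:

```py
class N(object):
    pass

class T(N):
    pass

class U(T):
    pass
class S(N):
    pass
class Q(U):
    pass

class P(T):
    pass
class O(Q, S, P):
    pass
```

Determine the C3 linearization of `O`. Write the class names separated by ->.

O -> Q -> U -> S -> P -> T -> N -> object

L[O] = O + merge(L[Q], L[S], L[P], [Q S P])
  take Q:  [Q U T N object] + [S N object] + [P T N object] + [Q S P]
  take U:  [U T N object] + [S N object] + [P T N object] + [S P]
  take S:  [T N object] + [S N object] + [P T N object] + [S P]
  take P:  [T N object] + [N object] + [P T N object] + [P]
  take T:  [T N object] + [N object] + [T N object]
  take N:  [N object] + [N object] + [N object]
  take object:  [object] + [object] + [object]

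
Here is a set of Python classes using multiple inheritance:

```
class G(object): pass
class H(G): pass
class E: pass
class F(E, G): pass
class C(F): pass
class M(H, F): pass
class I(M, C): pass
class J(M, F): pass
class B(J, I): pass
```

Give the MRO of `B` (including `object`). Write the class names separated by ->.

L[B] = B + merge(L[J], L[I], [J I])
  take J:  [J M H F E G object] + [I M H C F E G object] + [J I]
  take I:  [M H F E G object] + [I M H C F E G object] + [I]
  take M:  [M H F E G object] + [M H C F E G object]
  take H:  [H F E G object] + [H C F E G object]
  take C:  [F E G object] + [C F E G object]
  take F:  [F E G object] + [F E G object]
  take E:  [E G object] + [E G object]
  take G:  [G object] + [G object]
  take object:  [object] + [object]

B -> J -> I -> M -> H -> C -> F -> E -> G -> object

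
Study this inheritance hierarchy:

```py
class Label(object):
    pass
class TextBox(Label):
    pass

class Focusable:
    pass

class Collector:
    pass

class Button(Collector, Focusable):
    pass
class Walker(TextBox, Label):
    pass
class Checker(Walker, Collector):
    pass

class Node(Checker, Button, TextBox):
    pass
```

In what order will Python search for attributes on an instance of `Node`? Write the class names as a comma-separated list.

Node, Checker, Walker, Button, TextBox, Label, Collector, Focusable, object

L[Node] = Node + merge(L[Checker], L[Button], L[TextBox], [Checker Button TextBox])
  take Checker:  [Checker Walker TextBox Label Collector object] + [Button Collector Focusable object] + [TextBox Label object] + [Checker Button TextBox]
  take Walker:  [Walker TextBox Label Collector object] + [Button Collector Focusable object] + [TextBox Label object] + [Button TextBox]
  take Button:  [TextBox Label Collector object] + [Button Collector Focusable object] + [TextBox Label object] + [Button TextBox]
  take TextBox:  [TextBox Label Collector object] + [Collector Focusable object] + [TextBox Label object] + [TextBox]
  take Label:  [Label Collector object] + [Collector Focusable object] + [Label object]
  take Collector:  [Collector object] + [Collector Focusable object] + [object]
  take Focusable:  [object] + [Focusable object] + [object]
  take object:  [object] + [object] + [object]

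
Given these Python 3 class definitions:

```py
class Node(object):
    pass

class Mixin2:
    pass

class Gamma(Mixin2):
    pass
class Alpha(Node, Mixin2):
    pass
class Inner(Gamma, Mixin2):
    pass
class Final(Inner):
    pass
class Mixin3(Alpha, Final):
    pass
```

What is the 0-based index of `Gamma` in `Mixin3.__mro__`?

5

L[Mixin3] = Mixin3 + merge(L[Alpha], L[Final], [Alpha Final])
  take Alpha:  [Alpha Node Mixin2 object] + [Final Inner Gamma Mixin2 object] + [Alpha Final]
  take Node:  [Node Mixin2 object] + [Final Inner Gamma Mixin2 object] + [Final]
  take Final:  [Mixin2 object] + [Final Inner Gamma Mixin2 object] + [Final]
  take Inner:  [Mixin2 object] + [Inner Gamma Mixin2 object]
  take Gamma:  [Mixin2 object] + [Gamma Mixin2 object]
  take Mixin2:  [Mixin2 object] + [Mixin2 object]
  take object:  [object] + [object]
MRO: Mixin3 Alpha Node Final Inner Gamma Mixin2 object
Gamma sits at index 5.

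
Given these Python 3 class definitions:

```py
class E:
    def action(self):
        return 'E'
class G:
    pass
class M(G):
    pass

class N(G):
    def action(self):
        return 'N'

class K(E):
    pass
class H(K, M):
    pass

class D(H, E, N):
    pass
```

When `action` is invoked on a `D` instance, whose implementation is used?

L[D] = D + merge(L[H], L[E], L[N], [H E N])
  take H:  [H K E M G object] + [E object] + [N G object] + [H E N]
  take K:  [K E M G object] + [E object] + [N G object] + [E N]
  take E:  [E M G object] + [E object] + [N G object] + [E N]
  take M:  [M G object] + [object] + [N G object] + [N]
  take N:  [G object] + [object] + [N G object] + [N]
  take G:  [G object] + [object] + [G object]
  take object:  [object] + [object] + [object]
MRO: D H K E M N G object
action is defined in: E, N. First along the MRO is E.

E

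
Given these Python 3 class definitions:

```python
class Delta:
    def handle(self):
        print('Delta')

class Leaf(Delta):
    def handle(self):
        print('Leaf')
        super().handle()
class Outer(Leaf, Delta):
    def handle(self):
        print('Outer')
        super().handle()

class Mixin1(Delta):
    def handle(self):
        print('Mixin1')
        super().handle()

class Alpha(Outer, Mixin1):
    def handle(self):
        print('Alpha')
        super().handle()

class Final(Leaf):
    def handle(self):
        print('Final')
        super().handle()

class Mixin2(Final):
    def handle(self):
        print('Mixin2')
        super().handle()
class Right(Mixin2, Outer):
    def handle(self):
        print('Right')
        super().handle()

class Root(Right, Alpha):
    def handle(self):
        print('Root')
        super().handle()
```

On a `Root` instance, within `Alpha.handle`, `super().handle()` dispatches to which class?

L[Root] = Root + merge(L[Right], L[Alpha], [Right Alpha])
  take Right:  [Right Mixin2 Final Outer Leaf Delta object] + [Alpha Outer Leaf Mixin1 Delta object] + [Right Alpha]
  take Mixin2:  [Mixin2 Final Outer Leaf Delta object] + [Alpha Outer Leaf Mixin1 Delta object] + [Alpha]
  take Final:  [Final Outer Leaf Delta object] + [Alpha Outer Leaf Mixin1 Delta object] + [Alpha]
  take Alpha:  [Outer Leaf Delta object] + [Alpha Outer Leaf Mixin1 Delta object] + [Alpha]
  take Outer:  [Outer Leaf Delta object] + [Outer Leaf Mixin1 Delta object]
  take Leaf:  [Leaf Delta object] + [Leaf Mixin1 Delta object]
  take Mixin1:  [Delta object] + [Mixin1 Delta object]
  take Delta:  [Delta object] + [Delta object]
  take object:  [object] + [object]
MRO: Root Right Mixin2 Final Alpha Outer Leaf Mixin1 Delta object
super() in Alpha.handle on a Root instance goes to the class after Alpha in Root's MRO: Outer.

Outer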